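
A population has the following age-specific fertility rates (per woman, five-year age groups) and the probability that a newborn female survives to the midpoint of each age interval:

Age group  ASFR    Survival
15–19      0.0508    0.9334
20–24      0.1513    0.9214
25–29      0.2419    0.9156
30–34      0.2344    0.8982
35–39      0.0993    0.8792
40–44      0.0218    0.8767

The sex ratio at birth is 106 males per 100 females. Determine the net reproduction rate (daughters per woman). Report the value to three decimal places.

1.760

Proportion female at birth = 100 / (100 + 106) = 0.48544.
Weighting each age-specific rate by interval width and survival:
  15–19: 5 × 0.0508 × 0.9334 = 0.23708
  20–24: 5 × 0.1513 × 0.9214 = 0.69704
  25–29: 5 × 0.2419 × 0.9156 = 1.10742
  30–34: 5 × 0.2344 × 0.8982 = 1.05269
  35–39: 5 × 0.0993 × 0.8792 = 0.43652
  40–44: 5 × 0.0218 × 0.8767 = 0.09556
Sum = 3.62631
NRR = 0.48544 × 3.62631 = 1.76036
With NRR above 1 the population is above replacement fertility.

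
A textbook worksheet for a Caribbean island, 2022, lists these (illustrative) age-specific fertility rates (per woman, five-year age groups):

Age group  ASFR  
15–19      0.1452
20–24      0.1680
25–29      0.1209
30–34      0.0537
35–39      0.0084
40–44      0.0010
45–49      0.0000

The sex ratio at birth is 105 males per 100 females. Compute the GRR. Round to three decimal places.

Proportion female at birth = 100 / (100 + 105) = 0.48780.
Sum of ASFRs = 0.1452 + 0.1680 + 0.1209 + 0.0537 + 0.0084 + 0.0010 + 0.0000 = 0.4972
TFR = 5 × 0.4972 = 2.486
GRR = 0.48780 × 2.486 = 1.21267

1.213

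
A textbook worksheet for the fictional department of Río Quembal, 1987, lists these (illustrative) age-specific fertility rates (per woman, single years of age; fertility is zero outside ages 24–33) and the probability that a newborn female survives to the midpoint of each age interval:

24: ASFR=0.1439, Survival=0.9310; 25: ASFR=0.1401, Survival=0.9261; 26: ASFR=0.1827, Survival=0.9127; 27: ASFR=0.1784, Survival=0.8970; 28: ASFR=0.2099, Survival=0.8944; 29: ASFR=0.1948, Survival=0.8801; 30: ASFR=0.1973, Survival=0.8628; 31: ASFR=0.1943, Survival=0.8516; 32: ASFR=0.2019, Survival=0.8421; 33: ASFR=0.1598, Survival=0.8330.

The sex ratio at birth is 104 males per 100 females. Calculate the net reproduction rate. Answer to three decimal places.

0.779

Proportion female at birth = 100 / (100 + 104) = 0.49020.
Survival-weighted fertility by age (1·fₓ·Sₓ):
  24: 1 × 0.1439 × 0.9310 = 0.13397
  25: 1 × 0.1401 × 0.9261 = 0.12975
  26: 1 × 0.1827 × 0.9127 = 0.16675
  27: 1 × 0.1784 × 0.8970 = 0.16002
  28: 1 × 0.2099 × 0.8944 = 0.18773
  29: 1 × 0.1948 × 0.8801 = 0.17144
  30: 1 × 0.1973 × 0.8628 = 0.17023
  31: 1 × 0.1943 × 0.8516 = 0.16547
  32: 1 × 0.2019 × 0.8421 = 0.17002
  33: 1 × 0.1598 × 0.8330 = 0.13311
Sum = 1.58849
NRR = 0.49020 × 1.58849 = 0.77868
With NRR below 1 the population is below replacement fertility.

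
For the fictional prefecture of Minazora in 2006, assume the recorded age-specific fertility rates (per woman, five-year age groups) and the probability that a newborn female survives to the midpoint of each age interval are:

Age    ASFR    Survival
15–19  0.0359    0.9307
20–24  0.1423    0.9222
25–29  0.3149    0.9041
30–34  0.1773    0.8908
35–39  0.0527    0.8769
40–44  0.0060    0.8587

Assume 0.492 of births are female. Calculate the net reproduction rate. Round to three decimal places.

Proportion female at birth = 0.492.
Per-age-group product (5 × ASFR × survival probability):
  15–19: 5 × 0.0359 × 0.9307 = 0.16706
  20–24: 5 × 0.1423 × 0.9222 = 0.65615
  25–29: 5 × 0.3149 × 0.9041 = 1.42351
  30–34: 5 × 0.1773 × 0.8908 = 0.78969
  35–39: 5 × 0.0527 × 0.8769 = 0.23106
  40–44: 5 × 0.0060 × 0.8587 = 0.02576
Sum = 3.29323
NRR = 0.492 × 3.29323 = 1.62027

1.620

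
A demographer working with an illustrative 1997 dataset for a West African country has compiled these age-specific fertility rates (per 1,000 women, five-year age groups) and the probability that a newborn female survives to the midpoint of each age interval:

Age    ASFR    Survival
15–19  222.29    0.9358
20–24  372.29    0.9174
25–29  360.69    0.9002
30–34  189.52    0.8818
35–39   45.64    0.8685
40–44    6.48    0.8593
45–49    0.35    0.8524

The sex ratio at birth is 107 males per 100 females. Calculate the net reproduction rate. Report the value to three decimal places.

2.625

Proportion female at birth = 100 / (100 + 107) = 0.48309.
Survival-weighted fertility by age (5·fₓ·Sₓ):
  15–19: 5 × 222.29/1000 × 0.9358 = 1.04009
  20–24: 5 × 372.29/1000 × 0.9174 = 1.70769
  25–29: 5 × 360.69/1000 × 0.9002 = 1.62347
  30–34: 5 × 189.52/1000 × 0.8818 = 0.83559
  35–39: 5 × 45.64/1000 × 0.8685 = 0.19819
  40–44: 5 × 6.48/1000 × 0.8593 = 0.02784
  45–49: 5 × 0.35/1000 × 0.8524 = 0.00149
Sum = 5.43436
NRR = 0.48309 × 5.43436 = 2.62528
NRR > 1, so each generation more than replaces itself.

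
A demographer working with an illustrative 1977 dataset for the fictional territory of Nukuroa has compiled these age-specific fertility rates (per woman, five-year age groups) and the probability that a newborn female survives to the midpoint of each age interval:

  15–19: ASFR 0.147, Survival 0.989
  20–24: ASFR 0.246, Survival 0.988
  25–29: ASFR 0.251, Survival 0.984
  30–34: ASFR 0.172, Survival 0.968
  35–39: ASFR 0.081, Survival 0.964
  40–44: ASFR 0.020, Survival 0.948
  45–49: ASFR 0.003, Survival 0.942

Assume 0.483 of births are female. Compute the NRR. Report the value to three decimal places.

2.178

Proportion female at birth = 0.483.
Each age group contributes 5 × ASFR × survival:
  15–19: 5 × 0.147 × 0.989 = 0.72692
  20–24: 5 × 0.246 × 0.988 = 1.21524
  25–29: 5 × 0.251 × 0.984 = 1.23492
  30–34: 5 × 0.172 × 0.968 = 0.83248
  35–39: 5 × 0.081 × 0.964 = 0.39042
  40–44: 5 × 0.020 × 0.948 = 0.09480
  45–49: 5 × 0.003 × 0.942 = 0.01413
Sum = 4.50891
NRR = 0.483 × 4.50891 = 2.17780
With NRR above 1 the population is above replacement fertility.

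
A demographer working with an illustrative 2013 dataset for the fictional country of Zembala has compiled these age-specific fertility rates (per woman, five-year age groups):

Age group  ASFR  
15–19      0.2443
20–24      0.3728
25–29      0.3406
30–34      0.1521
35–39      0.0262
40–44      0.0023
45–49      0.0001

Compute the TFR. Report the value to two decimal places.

5.69

Sum of ASFRs = 0.2443 + 0.3728 + 0.3406 + 0.1521 + 0.0262 + 0.0023 + 0.0001 = 1.1384
TFR = 5 × 1.1384 = 5.692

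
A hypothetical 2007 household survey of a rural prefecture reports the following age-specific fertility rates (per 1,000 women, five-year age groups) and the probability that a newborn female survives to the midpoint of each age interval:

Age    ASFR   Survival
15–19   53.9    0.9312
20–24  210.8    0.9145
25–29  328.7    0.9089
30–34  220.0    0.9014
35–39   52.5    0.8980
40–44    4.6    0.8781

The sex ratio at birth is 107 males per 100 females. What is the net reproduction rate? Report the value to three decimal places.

Proportion female at birth = 100 / (100 + 107) = 0.48309.
Survival-weighted fertility by age (5·fₓ·Sₓ):
  15–19: 5 × 53.9/1000 × 0.9312 = 0.25096
  20–24: 5 × 210.8/1000 × 0.9145 = 0.96388
  25–29: 5 × 328.7/1000 × 0.9089 = 1.49378
  30–34: 5 × 220.0/1000 × 0.9014 = 0.99154
  35–39: 5 × 52.5/1000 × 0.8980 = 0.23573
  40–44: 5 × 4.6/1000 × 0.8781 = 0.02020
Sum = 3.95609
NRR = 0.48309 × 3.95609 = 1.91115
NRR > 1, so each generation more than replaces itself.

1.911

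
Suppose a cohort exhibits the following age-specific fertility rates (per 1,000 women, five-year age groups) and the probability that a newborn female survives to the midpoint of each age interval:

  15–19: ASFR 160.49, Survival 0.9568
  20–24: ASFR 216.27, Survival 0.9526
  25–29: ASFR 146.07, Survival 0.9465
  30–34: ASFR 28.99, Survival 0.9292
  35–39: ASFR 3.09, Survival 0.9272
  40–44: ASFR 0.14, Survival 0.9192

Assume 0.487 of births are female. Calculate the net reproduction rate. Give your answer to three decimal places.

1.285

Proportion female at birth = 0.487.
Per-age-group product (5 × ASFR × survival probability):
  15–19: 5 × 160.49/1000 × 0.9568 = 0.76778
  20–24: 5 × 216.27/1000 × 0.9526 = 1.03009
  25–29: 5 × 146.07/1000 × 0.9465 = 0.69128
  30–34: 5 × 28.99/1000 × 0.9292 = 0.13469
  35–39: 5 × 3.09/1000 × 0.9272 = 0.01433
  40–44: 5 × 0.14/1000 × 0.9192 = 0.00064
Sum = 2.63881
NRR = 0.487 × 2.63881 = 1.28510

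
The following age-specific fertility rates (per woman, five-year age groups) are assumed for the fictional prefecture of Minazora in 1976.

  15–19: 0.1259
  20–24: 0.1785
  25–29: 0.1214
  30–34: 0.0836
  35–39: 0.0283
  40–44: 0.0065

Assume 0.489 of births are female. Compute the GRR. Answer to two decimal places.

Proportion female at birth = 0.489.
Sum of ASFRs = 0.1259 + 0.1785 + 0.1214 + 0.0836 + 0.0283 + 0.0065 = 0.5442
TFR = 5 × 0.5442 = 2.721
GRR = 0.489 × 2.721 = 1.33057

1.33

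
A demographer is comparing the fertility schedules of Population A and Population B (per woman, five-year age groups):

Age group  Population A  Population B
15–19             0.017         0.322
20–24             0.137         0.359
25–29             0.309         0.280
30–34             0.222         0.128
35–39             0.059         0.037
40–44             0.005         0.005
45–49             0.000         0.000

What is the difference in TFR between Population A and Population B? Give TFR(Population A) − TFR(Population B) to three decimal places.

-1.910

Population A:
  Sum of ASFRs = 0.017 + 0.137 + 0.309 + 0.222 + 0.059 + 0.005 + 0.000 = 0.749
  TFR = 5 × 0.749 = 3.745
Population B:
  Sum of ASFRs = 0.322 + 0.359 + 0.280 + 0.128 + 0.037 + 0.005 + 0.000 = 1.131
  TFR = 5 × 1.131 = 5.655
Difference = 3.745 − 5.655 = -1.91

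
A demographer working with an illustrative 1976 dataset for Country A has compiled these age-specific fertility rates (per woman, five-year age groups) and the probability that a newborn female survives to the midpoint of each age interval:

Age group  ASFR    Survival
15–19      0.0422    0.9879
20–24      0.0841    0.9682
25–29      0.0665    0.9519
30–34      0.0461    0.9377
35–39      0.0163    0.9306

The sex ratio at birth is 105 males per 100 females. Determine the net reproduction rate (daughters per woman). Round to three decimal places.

Proportion female at birth = 100 / (100 + 105) = 0.48780.
Weighting each age-specific rate by interval width and survival:
  15–19: 5 × 0.0422 × 0.9879 = 0.20845
  20–24: 5 × 0.0841 × 0.9682 = 0.40713
  25–29: 5 × 0.0665 × 0.9519 = 0.31651
  30–34: 5 × 0.0461 × 0.9377 = 0.21614
  35–39: 5 × 0.0163 × 0.9306 = 0.07584
Sum = 1.22407
NRR = 0.48780 × 1.22407 = 0.59710
NRR < 1, so the cohort does not fully replace itself.

0.597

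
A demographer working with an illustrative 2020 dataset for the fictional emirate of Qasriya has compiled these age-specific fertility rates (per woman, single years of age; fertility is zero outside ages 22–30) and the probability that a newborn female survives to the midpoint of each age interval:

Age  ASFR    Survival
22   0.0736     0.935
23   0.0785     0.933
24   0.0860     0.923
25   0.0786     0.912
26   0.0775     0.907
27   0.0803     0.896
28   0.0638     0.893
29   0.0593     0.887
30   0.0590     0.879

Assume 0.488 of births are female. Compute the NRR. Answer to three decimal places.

Proportion female at birth = 0.488.
Survival-weighted fertility by age (1·fₓ·Sₓ):
  22: 1 × 0.0736 × 0.935 = 0.06882
  23: 1 × 0.0785 × 0.933 = 0.07324
  24: 1 × 0.0860 × 0.923 = 0.07938
  25: 1 × 0.0786 × 0.912 = 0.07168
  26: 1 × 0.0775 × 0.907 = 0.07029
  27: 1 × 0.0803 × 0.896 = 0.07195
  28: 1 × 0.0638 × 0.893 = 0.05697
  29: 1 × 0.0593 × 0.887 = 0.05260
  30: 1 × 0.0590 × 0.879 = 0.05186
Sum = 0.59679
NRR = 0.488 × 0.59679 = 0.29123
With NRR below 1 the population is below replacement fertility.

0.291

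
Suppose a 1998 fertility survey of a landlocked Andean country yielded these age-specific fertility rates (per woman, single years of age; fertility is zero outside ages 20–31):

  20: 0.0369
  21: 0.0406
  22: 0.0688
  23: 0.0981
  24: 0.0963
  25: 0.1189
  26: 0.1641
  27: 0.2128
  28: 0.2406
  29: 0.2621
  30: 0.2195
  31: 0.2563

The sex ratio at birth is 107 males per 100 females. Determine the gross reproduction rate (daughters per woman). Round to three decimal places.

0.877

Proportion female at birth = 100 / (100 + 107) = 0.48309.
Sum of ASFRs = 0.0369 + 0.0406 + 0.0688 + 0.0981 + 0.0963 + 0.1189 + 0.1641 + 0.2128 + 0.2406 + 0.2621 + 0.2195 + 0.2563 = 1.8150
TFR = 1.815
GRR = 0.48309 × 1.815 = 0.87681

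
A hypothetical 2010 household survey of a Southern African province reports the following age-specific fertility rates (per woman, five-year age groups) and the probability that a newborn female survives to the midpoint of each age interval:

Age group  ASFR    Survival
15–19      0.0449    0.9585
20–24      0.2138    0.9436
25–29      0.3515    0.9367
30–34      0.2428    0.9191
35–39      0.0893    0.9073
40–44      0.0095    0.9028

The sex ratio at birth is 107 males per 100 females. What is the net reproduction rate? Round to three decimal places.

Proportion female at birth = 100 / (100 + 107) = 0.48309.
Each age group contributes 5 × ASFR × survival:
  15–19: 5 × 0.0449 × 0.9585 = 0.21518
  20–24: 5 × 0.2138 × 0.9436 = 1.00871
  25–29: 5 × 0.3515 × 0.9367 = 1.64625
  30–34: 5 × 0.2428 × 0.9191 = 1.11579
  35–39: 5 × 0.0893 × 0.9073 = 0.40511
  40–44: 5 × 0.0095 × 0.9028 = 0.04288
Sum = 4.43392
NRR = 0.48309 × 4.43392 = 2.14198
An NRR exceeding 1 indicates intrinsic growth under these rates.

2.142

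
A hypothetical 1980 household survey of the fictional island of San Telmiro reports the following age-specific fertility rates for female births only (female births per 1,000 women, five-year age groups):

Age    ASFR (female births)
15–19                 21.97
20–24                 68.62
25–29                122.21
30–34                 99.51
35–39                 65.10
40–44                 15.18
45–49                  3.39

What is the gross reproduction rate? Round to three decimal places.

1.980

Sum of female ASFRs = 21.97 + 68.62 + 122.21 + 99.51 + 65.10 + 15.18 + 3.39 = 395.98
GRR = 5 × 395.98 / 1000 = 1.9799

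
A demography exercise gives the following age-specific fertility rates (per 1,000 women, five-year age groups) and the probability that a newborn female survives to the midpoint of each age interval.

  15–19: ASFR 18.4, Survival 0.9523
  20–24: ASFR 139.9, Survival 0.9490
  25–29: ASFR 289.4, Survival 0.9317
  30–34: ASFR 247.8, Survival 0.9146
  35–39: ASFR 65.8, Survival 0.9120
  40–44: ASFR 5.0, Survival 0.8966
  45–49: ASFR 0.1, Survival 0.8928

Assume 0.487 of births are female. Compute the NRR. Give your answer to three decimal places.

1.732

Proportion female at birth = 0.487.
Weighting each age-specific rate by interval width and survival:
  15–19: 5 × 18.4/1000 × 0.9523 = 0.08761
  20–24: 5 × 139.9/1000 × 0.9490 = 0.66383
  25–29: 5 × 289.4/1000 × 0.9317 = 1.34817
  30–34: 5 × 247.8/1000 × 0.9146 = 1.13319
  35–39: 5 × 65.8/1000 × 0.9120 = 0.30005
  40–44: 5 × 5.0/1000 × 0.8966 = 0.02242
  45–49: 5 × 0.1/1000 × 0.8928 = 0.00045
Sum = 3.55572
NRR = 0.487 × 3.55572 = 1.73164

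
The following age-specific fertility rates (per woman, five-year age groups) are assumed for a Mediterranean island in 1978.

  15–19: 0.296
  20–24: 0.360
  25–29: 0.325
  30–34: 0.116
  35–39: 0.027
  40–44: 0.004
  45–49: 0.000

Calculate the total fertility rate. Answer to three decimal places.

5.640

Sum of ASFRs = 0.296 + 0.360 + 0.325 + 0.116 + 0.027 + 0.004 + 0.000 = 1.128
TFR = 5 × 1.128 = 5.64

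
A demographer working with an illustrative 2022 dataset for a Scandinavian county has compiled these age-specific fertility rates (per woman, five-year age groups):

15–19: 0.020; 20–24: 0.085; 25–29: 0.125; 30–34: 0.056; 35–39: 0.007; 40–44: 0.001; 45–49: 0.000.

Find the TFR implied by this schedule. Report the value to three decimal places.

Sum of ASFRs = 0.020 + 0.085 + 0.125 + 0.056 + 0.007 + 0.001 + 0.000 = 0.294
TFR = 5 × 0.294 = 1.47

1.470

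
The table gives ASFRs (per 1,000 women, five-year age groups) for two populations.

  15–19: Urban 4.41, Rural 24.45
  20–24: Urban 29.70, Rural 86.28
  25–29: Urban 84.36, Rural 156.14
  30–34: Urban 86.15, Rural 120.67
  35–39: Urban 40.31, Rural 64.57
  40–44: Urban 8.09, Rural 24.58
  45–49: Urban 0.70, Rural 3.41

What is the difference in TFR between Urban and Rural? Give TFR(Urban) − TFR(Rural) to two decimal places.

Urban:
  Sum of ASFRs = 4.41 + 29.70 + 84.36 + 86.15 + 40.31 + 8.09 + 0.70 = 253.72
  TFR = 5 × 253.72 / 1000 = 1.2686
Rural:
  Sum of ASFRs = 24.45 + 86.28 + 156.14 + 120.67 + 64.57 + 24.58 + 3.41 = 480.10
  TFR = 5 × 480.10 / 1000 = 2.4005
Difference = 1.2686 − 2.4005 = -1.1319

-1.13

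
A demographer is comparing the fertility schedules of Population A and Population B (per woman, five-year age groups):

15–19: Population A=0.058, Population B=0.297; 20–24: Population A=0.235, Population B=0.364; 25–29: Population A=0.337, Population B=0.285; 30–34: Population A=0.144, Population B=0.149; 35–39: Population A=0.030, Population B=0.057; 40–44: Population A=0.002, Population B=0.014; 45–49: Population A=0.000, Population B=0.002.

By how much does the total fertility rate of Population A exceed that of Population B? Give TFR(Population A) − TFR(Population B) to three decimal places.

-1.810

Population A:
  Sum of ASFRs = 0.058 + 0.235 + 0.337 + 0.144 + 0.030 + 0.002 + 0.000 = 0.806
  TFR = 5 × 0.806 = 4.03
Population B:
  Sum of ASFRs = 0.297 + 0.364 + 0.285 + 0.149 + 0.057 + 0.014 + 0.002 = 1.168
  TFR = 5 × 1.168 = 5.84
Difference = 4.03 − 5.84 = -1.81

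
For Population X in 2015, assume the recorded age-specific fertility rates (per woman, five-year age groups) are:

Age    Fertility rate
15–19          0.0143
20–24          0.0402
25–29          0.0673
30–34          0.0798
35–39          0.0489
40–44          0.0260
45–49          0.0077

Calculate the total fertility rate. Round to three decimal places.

Sum of ASFRs = 0.0143 + 0.0402 + 0.0673 + 0.0798 + 0.0489 + 0.0260 + 0.0077 = 0.2842
TFR = 5 × 0.2842 = 1.421

1.421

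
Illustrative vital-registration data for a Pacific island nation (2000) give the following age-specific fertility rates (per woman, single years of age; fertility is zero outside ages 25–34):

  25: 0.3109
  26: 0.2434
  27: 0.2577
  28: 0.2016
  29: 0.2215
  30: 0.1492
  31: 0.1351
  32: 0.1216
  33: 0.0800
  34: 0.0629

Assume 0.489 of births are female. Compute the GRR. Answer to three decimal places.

0.872

Proportion female at birth = 0.489.
Sum of ASFRs = 0.3109 + 0.2434 + 0.2577 + 0.2016 + 0.2215 + 0.1492 + 0.1351 + 0.1216 + 0.0800 + 0.0629 = 1.7839
TFR = 1.7839
GRR = 0.489 × 1.7839 = 0.87233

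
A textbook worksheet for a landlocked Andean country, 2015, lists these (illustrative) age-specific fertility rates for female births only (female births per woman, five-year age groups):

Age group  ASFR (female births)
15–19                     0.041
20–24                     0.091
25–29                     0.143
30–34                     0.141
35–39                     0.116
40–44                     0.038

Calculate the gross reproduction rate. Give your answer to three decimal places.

2.850

Sum of female ASFRs = 0.041 + 0.091 + 0.143 + 0.141 + 0.116 + 0.038 = 0.570
GRR = 5 × 0.570 = 2.85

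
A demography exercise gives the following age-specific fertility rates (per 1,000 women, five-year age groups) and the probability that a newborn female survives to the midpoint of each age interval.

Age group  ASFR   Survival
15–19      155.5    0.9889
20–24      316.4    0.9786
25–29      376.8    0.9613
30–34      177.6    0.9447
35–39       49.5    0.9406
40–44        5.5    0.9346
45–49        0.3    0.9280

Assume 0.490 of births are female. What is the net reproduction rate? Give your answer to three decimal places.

Proportion female at birth = 0.490.
Survival-weighted fertility by age (5·fₓ·Sₓ):
  15–19: 5 × 155.5/1000 × 0.9889 = 0.76887
  20–24: 5 × 316.4/1000 × 0.9786 = 1.54815
  25–29: 5 × 376.8/1000 × 0.9613 = 1.81109
  30–34: 5 × 177.6/1000 × 0.9447 = 0.83889
  35–39: 5 × 49.5/1000 × 0.9406 = 0.23280
  40–44: 5 × 5.5/1000 × 0.9346 = 0.02570
  45–49: 5 × 0.3/1000 × 0.9280 = 0.00139
Sum = 5.22689
NRR = 0.490 × 5.22689 = 2.56118

2.561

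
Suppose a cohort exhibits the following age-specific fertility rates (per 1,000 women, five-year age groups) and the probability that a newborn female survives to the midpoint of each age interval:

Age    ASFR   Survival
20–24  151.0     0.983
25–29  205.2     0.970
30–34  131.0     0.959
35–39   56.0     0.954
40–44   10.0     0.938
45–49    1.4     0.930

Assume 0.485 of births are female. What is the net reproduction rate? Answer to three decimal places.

Proportion female at birth = 0.485.
Each age group contributes 5 × ASFR × survival:
  20–24: 5 × 151.0/1000 × 0.983 = 0.74217
  25–29: 5 × 205.2/1000 × 0.970 = 0.99522
  30–34: 5 × 131.0/1000 × 0.959 = 0.62815
  35–39: 5 × 56.0/1000 × 0.954 = 0.26712
  40–44: 5 × 10.0/1000 × 0.938 = 0.04690
  45–49: 5 × 1.4/1000 × 0.930 = 0.00651
Sum = 2.68607
NRR = 0.485 × 2.68607 = 1.30274
An NRR exceeding 1 indicates intrinsic growth under these rates.

1.303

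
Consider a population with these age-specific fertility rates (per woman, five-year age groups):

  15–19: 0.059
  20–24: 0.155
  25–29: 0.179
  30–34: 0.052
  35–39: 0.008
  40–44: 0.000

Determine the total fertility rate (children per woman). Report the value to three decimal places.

2.265

Sum of ASFRs = 0.059 + 0.155 + 0.179 + 0.052 + 0.008 + 0.000 = 0.453
TFR = 5 × 0.453 = 2.265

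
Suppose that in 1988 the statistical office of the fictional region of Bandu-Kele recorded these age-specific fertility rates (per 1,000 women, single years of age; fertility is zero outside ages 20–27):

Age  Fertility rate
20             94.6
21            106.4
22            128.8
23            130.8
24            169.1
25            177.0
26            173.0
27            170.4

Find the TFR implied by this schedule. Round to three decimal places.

1.150

Sum of ASFRs = 94.6 + 106.4 + 128.8 + 130.8 + 169.1 + 177.0 + 173.0 + 170.4 = 1150.1
TFR = 1150.1 / 1000 = 1.1501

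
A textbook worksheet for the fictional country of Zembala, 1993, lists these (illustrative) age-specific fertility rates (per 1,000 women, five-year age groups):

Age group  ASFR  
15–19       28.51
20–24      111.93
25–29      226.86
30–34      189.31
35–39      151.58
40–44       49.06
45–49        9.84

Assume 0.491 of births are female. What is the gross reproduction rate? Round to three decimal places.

Proportion female at birth = 0.491.
Sum of ASFRs = 28.51 + 111.93 + 226.86 + 189.31 + 151.58 + 49.06 + 9.84 = 767.09
TFR = 5 × 767.09 / 1000 = 3.83545
GRR = 0.491 × 3.83545 = 1.88321

1.883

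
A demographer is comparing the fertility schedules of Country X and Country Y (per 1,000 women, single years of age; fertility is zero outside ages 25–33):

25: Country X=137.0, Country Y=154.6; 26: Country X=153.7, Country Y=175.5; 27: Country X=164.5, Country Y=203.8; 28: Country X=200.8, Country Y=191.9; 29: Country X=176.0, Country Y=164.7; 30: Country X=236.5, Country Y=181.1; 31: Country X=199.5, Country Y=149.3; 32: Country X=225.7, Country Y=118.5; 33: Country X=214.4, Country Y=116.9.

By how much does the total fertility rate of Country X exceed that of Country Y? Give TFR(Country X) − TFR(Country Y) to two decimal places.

Country X:
  Sum of ASFRs = 137.0 + 153.7 + 164.5 + 200.8 + 176.0 + 236.5 + 199.5 + 225.7 + 214.4 = 1708.1
  TFR = 1708.1 / 1000 = 1.7081
Country Y:
  Sum of ASFRs = 154.6 + 175.5 + 203.8 + 191.9 + 164.7 + 181.1 + 149.3 + 118.5 + 116.9 = 1456.3
  TFR = 1456.3 / 1000 = 1.4563
Difference = 1.7081 − 1.4563 = 0.2518

0.25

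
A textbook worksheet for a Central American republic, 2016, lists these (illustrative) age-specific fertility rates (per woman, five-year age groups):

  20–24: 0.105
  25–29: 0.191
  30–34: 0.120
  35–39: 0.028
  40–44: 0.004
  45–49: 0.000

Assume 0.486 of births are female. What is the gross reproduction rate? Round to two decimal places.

1.09

Proportion female at birth = 0.486.
Sum of ASFRs = 0.105 + 0.191 + 0.120 + 0.028 + 0.004 + 0.000 = 0.448
TFR = 5 × 0.448 = 2.24
GRR = 0.486 × 2.24 = 1.08864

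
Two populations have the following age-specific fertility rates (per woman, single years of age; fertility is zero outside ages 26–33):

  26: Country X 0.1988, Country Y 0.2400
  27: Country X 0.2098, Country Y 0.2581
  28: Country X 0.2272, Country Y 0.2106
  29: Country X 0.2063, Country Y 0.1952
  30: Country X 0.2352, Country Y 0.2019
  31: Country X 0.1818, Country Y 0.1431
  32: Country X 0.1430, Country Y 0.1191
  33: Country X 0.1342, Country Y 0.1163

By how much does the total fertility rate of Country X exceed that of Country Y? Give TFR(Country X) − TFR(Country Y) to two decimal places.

0.05

Country X:
  Sum of ASFRs = 0.1988 + 0.2098 + 0.2272 + 0.2063 + 0.2352 + 0.1818 + 0.1430 + 0.1342 = 1.5363
  TFR = 1.5363
Country Y:
  Sum of ASFRs = 0.2400 + 0.2581 + 0.2106 + 0.1952 + 0.2019 + 0.1431 + 0.1191 + 0.1163 = 1.4843
  TFR = 1.4843
Difference = 1.5363 − 1.4843 = 0.052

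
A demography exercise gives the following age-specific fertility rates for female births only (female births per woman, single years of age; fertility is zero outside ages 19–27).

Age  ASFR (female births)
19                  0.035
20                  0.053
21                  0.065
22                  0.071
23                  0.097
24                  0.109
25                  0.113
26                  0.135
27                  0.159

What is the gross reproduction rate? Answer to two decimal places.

0.84

Sum of female ASFRs = 0.035 + 0.053 + 0.065 + 0.071 + 0.097 + 0.109 + 0.113 + 0.135 + 0.159 = 0.837
GRR = 0.837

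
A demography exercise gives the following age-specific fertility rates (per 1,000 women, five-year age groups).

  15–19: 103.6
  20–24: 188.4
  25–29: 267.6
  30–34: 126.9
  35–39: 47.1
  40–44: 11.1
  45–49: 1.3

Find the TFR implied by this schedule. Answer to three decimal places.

3.730

Sum of ASFRs = 103.6 + 188.4 + 267.6 + 126.9 + 47.1 + 11.1 + 1.3 = 746.0
TFR = 5 × 746.0 / 1000 = 3.73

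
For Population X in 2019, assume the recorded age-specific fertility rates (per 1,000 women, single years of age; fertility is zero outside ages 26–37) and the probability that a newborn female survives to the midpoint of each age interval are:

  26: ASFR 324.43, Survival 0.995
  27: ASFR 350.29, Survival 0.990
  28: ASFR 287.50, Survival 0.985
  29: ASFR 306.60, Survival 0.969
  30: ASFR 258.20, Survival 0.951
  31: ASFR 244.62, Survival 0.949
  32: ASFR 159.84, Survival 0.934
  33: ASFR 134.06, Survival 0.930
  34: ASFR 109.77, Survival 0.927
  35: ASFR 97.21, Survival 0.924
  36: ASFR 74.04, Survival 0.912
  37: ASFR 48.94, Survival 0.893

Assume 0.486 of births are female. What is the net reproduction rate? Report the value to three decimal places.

1.120

Proportion female at birth = 0.486.
Survival-weighted fertility by age (1·fₓ·Sₓ):
  26: 1 × 324.43/1000 × 0.995 = 0.32281
  27: 1 × 350.29/1000 × 0.990 = 0.34679
  28: 1 × 287.50/1000 × 0.985 = 0.28319
  29: 1 × 306.60/1000 × 0.969 = 0.29710
  30: 1 × 258.20/1000 × 0.951 = 0.24555
  31: 1 × 244.62/1000 × 0.949 = 0.23214
  32: 1 × 159.84/1000 × 0.934 = 0.14929
  33: 1 × 134.06/1000 × 0.930 = 0.12468
  34: 1 × 109.77/1000 × 0.927 = 0.10176
  35: 1 × 97.21/1000 × 0.924 = 0.08982
  36: 1 × 74.04/1000 × 0.912 = 0.06752
  37: 1 × 48.94/1000 × 0.893 = 0.04370
Sum = 2.30435
NRR = 0.486 × 2.30435 = 1.11991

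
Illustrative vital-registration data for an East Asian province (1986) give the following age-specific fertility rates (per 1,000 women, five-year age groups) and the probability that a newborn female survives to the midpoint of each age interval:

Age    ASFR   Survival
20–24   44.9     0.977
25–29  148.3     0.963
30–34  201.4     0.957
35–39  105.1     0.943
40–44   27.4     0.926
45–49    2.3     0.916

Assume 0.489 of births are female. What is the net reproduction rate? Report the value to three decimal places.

Proportion female at birth = 0.489.
Per-age-group product (5 × ASFR × survival probability):
  20–24: 5 × 44.9/1000 × 0.977 = 0.21934
  25–29: 5 × 148.3/1000 × 0.963 = 0.71406
  30–34: 5 × 201.4/1000 × 0.957 = 0.96370
  35–39: 5 × 105.1/1000 × 0.943 = 0.49555
  40–44: 5 × 27.4/1000 × 0.926 = 0.12686
  45–49: 5 × 2.3/1000 × 0.916 = 0.01053
Sum = 2.53004
NRR = 0.489 × 2.53004 = 1.23719
With NRR above 1 the population is above replacement fertility.

1.237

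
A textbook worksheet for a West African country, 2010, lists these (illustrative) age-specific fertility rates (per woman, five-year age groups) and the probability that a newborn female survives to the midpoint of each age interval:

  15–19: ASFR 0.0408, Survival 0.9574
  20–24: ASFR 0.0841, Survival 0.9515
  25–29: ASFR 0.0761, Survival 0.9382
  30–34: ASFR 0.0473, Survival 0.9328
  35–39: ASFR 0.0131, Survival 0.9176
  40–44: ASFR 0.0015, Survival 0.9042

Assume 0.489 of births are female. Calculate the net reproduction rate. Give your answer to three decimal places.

Proportion female at birth = 0.489.
Per-age-group product (5 × ASFR × survival probability):
  15–19: 5 × 0.0408 × 0.9574 = 0.19531
  20–24: 5 × 0.0841 × 0.9515 = 0.40011
  25–29: 5 × 0.0761 × 0.9382 = 0.35699
  30–34: 5 × 0.0473 × 0.9328 = 0.22061
  35–39: 5 × 0.0131 × 0.9176 = 0.06010
  40–44: 5 × 0.0015 × 0.9042 = 0.00678
Sum = 1.23990
NRR = 0.489 × 1.23990 = 0.60631

0.606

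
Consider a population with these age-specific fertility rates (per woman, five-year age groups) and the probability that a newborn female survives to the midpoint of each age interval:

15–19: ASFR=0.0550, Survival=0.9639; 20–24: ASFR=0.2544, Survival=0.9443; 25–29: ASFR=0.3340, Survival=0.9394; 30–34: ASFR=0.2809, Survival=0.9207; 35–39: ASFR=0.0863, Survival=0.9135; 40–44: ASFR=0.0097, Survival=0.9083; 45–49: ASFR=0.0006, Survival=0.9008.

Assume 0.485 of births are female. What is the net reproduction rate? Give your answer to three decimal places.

2.313

Proportion female at birth = 0.485.
Weighting each age-specific rate by interval width and survival:
  15–19: 5 × 0.0550 × 0.9639 = 0.26507
  20–24: 5 × 0.2544 × 0.9443 = 1.20115
  25–29: 5 × 0.3340 × 0.9394 = 1.56880
  30–34: 5 × 0.2809 × 0.9207 = 1.29312
  35–39: 5 × 0.0863 × 0.9135 = 0.39418
  40–44: 5 × 0.0097 × 0.9083 = 0.04405
  45–49: 5 × 0.0006 × 0.9008 = 0.00270
Sum = 4.76907
NRR = 0.485 × 4.76907 = 2.31300
NRR > 1, so each generation more than replaces itself.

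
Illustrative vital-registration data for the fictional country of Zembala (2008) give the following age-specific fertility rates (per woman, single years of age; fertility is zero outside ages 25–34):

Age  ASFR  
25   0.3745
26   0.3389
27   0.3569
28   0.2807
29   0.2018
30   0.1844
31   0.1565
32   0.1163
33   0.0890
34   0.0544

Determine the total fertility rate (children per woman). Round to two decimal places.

2.15

Sum of ASFRs = 0.3745 + 0.3389 + 0.3569 + 0.2807 + 0.2018 + 0.1844 + 0.1565 + 0.1163 + 0.0890 + 0.0544 = 2.1534
TFR = 2.1534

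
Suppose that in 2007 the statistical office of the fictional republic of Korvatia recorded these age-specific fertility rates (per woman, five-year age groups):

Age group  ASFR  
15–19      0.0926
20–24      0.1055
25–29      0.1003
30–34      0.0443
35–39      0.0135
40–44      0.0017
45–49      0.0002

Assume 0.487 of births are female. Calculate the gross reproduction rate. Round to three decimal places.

0.872

Proportion female at birth = 0.487.
Sum of ASFRs = 0.0926 + 0.1055 + 0.1003 + 0.0443 + 0.0135 + 0.0017 + 0.0002 = 0.3581
TFR = 5 × 0.3581 = 1.7905
GRR = 0.487 × 1.7905 = 0.87197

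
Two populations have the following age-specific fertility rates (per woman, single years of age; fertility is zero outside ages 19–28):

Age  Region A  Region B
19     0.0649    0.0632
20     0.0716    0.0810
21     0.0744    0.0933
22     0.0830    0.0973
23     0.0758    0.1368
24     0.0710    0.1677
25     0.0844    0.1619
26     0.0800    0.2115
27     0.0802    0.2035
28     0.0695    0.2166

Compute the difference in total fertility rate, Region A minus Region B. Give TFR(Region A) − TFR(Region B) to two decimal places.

-0.68

Region A:
  Sum of ASFRs = 0.0649 + 0.0716 + 0.0744 + 0.0830 + 0.0758 + 0.0710 + 0.0844 + 0.0800 + 0.0802 + 0.0695 = 0.7548
  TFR = 0.7548
Region B:
  Sum of ASFRs = 0.0632 + 0.0810 + 0.0933 + 0.0973 + 0.1368 + 0.1677 + 0.1619 + 0.2115 + 0.2035 + 0.2166 = 1.4328
  TFR = 1.4328
Difference = 0.7548 − 1.4328 = -0.678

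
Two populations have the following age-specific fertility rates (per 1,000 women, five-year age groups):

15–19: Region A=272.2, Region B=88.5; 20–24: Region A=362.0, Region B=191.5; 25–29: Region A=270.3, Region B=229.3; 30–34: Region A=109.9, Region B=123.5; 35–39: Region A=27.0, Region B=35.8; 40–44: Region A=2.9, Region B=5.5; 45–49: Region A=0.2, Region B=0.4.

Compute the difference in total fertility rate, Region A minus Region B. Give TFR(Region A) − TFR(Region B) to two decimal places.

1.85

Region A:
  Sum of ASFRs = 272.2 + 362.0 + 270.3 + 109.9 + 27.0 + 2.9 + 0.2 = 1044.5
  TFR = 5 × 1044.5 / 1000 = 5.2225
Region B:
  Sum of ASFRs = 88.5 + 191.5 + 229.3 + 123.5 + 35.8 + 5.5 + 0.4 = 674.5
  TFR = 5 × 674.5 / 1000 = 3.3725
Difference = 5.2225 − 3.3725 = 1.85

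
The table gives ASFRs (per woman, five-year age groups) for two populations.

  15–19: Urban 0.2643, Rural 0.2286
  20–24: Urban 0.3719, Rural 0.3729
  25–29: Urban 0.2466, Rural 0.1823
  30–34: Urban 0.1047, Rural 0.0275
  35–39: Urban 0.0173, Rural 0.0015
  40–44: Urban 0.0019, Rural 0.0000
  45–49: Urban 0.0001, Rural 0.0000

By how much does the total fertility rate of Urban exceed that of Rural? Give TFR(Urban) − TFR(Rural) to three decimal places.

Urban:
  Sum of ASFRs = 0.2643 + 0.3719 + 0.2466 + 0.1047 + 0.0173 + 0.0019 + 0.0001 = 1.0068
  TFR = 5 × 1.0068 = 5.034
Rural:
  Sum of ASFRs = 0.2286 + 0.3729 + 0.1823 + 0.0275 + 0.0015 + 0.0000 + 0.0000 = 0.8128
  TFR = 5 × 0.8128 = 4.064
Difference = 5.034 − 4.064 = 0.97

0.970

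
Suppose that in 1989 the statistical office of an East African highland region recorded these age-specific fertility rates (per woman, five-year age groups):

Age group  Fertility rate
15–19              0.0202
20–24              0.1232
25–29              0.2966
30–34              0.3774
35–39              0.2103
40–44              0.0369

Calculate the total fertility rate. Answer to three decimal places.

5.323

Sum of ASFRs = 0.0202 + 0.1232 + 0.2966 + 0.3774 + 0.2103 + 0.0369 = 1.0646
TFR = 5 × 1.0646 = 5.323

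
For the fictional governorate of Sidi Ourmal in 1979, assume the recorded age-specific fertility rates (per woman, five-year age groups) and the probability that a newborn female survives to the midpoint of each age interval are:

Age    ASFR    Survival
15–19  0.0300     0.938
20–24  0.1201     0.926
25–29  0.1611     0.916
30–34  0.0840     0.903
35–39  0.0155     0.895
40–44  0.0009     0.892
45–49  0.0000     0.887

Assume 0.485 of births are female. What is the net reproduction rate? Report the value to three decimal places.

0.915

Proportion female at birth = 0.485.
Weighting each age-specific rate by interval width and survival:
  15–19: 5 × 0.0300 × 0.938 = 0.14070
  20–24: 5 × 0.1201 × 0.926 = 0.55606
  25–29: 5 × 0.1611 × 0.916 = 0.73784
  30–34: 5 × 0.0840 × 0.903 = 0.37926
  35–39: 5 × 0.0155 × 0.895 = 0.06936
  40–44: 5 × 0.0009 × 0.892 = 0.00401
  45–49: 5 × 0.0000 × 0.887 = 0.00000
Sum = 1.88723
NRR = 0.485 × 1.88723 = 0.91531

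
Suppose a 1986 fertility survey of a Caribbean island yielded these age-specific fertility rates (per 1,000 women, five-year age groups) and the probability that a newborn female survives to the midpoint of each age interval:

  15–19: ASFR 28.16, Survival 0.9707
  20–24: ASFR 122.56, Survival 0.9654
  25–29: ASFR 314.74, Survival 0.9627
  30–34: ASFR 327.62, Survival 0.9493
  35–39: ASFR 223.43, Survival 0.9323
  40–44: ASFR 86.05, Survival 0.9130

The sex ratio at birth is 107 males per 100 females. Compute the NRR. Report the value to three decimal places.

Proportion female at birth = 100 / (100 + 107) = 0.48309.
Weighting each age-specific rate by interval width and survival:
  15–19: 5 × 28.16/1000 × 0.9707 = 0.13667
  20–24: 5 × 122.56/1000 × 0.9654 = 0.59160
  25–29: 5 × 314.74/1000 × 0.9627 = 1.51500
  30–34: 5 × 327.62/1000 × 0.9493 = 1.55505
  35–39: 5 × 223.43/1000 × 0.9323 = 1.04152
  40–44: 5 × 86.05/1000 × 0.9130 = 0.39282
Sum = 5.23266
NRR = 0.48309 × 5.23266 = 2.52785
An NRR exceeding 1 indicates intrinsic growth under these rates.

2.528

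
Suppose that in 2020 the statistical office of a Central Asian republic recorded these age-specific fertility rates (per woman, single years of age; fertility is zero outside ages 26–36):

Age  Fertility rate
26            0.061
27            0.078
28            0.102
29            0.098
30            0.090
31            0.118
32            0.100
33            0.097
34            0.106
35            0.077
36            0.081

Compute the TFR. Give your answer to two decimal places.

1.01

Sum of ASFRs = 0.061 + 0.078 + 0.102 + 0.098 + 0.090 + 0.118 + 0.100 + 0.097 + 0.106 + 0.077 + 0.081 = 1.008
TFR = 1.008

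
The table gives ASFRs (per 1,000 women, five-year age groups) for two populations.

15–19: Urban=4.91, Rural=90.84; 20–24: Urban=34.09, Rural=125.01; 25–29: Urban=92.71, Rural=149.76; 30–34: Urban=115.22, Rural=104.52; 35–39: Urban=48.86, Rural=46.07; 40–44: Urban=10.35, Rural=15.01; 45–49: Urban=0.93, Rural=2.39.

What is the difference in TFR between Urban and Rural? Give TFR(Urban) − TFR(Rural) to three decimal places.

-1.133

Urban:
  Sum of ASFRs = 4.91 + 34.09 + 92.71 + 115.22 + 48.86 + 10.35 + 0.93 = 307.07
  TFR = 5 × 307.07 / 1000 = 1.53535
Rural:
  Sum of ASFRs = 90.84 + 125.01 + 149.76 + 104.52 + 46.07 + 15.01 + 2.39 = 533.60
  TFR = 5 × 533.60 / 1000 = 2.668
Difference = 1.53535 − 2.668 = -1.13265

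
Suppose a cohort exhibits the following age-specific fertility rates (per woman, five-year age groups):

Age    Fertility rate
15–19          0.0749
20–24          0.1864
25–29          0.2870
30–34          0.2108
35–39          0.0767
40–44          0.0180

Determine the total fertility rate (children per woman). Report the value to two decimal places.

Sum of ASFRs = 0.0749 + 0.1864 + 0.2870 + 0.2108 + 0.0767 + 0.0180 = 0.8538
TFR = 5 × 0.8538 = 4.269

4.27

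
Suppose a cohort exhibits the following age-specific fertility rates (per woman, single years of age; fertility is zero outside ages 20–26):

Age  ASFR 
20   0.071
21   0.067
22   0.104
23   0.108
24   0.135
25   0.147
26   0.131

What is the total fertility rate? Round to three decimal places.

0.763

Sum of ASFRs = 0.071 + 0.067 + 0.104 + 0.108 + 0.135 + 0.147 + 0.131 = 0.763
TFR = 0.763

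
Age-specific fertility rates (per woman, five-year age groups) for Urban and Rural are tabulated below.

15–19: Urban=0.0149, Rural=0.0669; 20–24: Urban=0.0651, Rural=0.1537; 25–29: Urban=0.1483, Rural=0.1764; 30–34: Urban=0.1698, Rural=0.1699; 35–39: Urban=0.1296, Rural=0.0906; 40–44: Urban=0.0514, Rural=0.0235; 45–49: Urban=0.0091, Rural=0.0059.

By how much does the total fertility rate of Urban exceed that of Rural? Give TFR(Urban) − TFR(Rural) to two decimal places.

Urban:
  Sum of ASFRs = 0.0149 + 0.0651 + 0.1483 + 0.1698 + 0.1296 + 0.0514 + 0.0091 = 0.5882
  TFR = 5 × 0.5882 = 2.941
Rural:
  Sum of ASFRs = 0.0669 + 0.1537 + 0.1764 + 0.1699 + 0.0906 + 0.0235 + 0.0059 = 0.6869
  TFR = 5 × 0.6869 = 3.4345
Difference = 2.941 − 3.4345 = -0.4935

-0.49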